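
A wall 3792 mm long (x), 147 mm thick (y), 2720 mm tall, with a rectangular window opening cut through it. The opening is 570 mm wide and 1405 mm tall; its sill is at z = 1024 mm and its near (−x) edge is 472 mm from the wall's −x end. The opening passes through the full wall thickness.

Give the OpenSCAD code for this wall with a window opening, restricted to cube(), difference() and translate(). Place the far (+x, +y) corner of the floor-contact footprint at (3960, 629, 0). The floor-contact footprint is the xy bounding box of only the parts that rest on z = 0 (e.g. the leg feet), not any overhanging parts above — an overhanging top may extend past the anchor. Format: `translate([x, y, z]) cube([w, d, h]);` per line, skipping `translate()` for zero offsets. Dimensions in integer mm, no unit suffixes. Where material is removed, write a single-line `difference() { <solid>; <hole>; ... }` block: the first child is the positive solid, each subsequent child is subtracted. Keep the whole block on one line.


difference() { translate([168, 482, 0]) cube([3792, 147, 2720]); translate([640, 482, 1024]) cube([570, 147, 1405]); }


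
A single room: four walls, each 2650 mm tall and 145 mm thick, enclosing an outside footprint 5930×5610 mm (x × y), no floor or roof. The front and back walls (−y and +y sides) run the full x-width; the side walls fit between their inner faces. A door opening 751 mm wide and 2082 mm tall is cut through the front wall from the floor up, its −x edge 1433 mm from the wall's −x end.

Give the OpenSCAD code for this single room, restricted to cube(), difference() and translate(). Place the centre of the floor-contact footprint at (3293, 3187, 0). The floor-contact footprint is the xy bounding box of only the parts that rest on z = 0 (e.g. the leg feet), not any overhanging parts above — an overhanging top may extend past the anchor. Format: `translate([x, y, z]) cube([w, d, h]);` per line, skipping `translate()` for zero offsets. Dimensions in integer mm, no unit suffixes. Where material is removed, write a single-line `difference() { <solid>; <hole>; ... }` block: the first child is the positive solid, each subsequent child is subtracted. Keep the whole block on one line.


difference() { translate([328, 382, 0]) cube([5930, 145, 2650]); translate([1761, 382, 0]) cube([751, 145, 2082]); }
translate([328, 5847, 0]) cube([5930, 145, 2650]);
translate([328, 527, 0]) cube([145, 5320, 2650]);
translate([6113, 527, 0]) cube([145, 5320, 2650]);


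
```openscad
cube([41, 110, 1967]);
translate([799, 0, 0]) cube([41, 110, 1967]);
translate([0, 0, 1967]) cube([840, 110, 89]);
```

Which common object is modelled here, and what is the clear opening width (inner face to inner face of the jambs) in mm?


A door frame. The clear opening width is 758 mm.

Two 1967 mm tall posts with a header on top — a door frame. The left jamb is 41 mm wide at x = 0; the right jamb starts at x = 799. The clear opening is 799 − 41 = 758 mm.


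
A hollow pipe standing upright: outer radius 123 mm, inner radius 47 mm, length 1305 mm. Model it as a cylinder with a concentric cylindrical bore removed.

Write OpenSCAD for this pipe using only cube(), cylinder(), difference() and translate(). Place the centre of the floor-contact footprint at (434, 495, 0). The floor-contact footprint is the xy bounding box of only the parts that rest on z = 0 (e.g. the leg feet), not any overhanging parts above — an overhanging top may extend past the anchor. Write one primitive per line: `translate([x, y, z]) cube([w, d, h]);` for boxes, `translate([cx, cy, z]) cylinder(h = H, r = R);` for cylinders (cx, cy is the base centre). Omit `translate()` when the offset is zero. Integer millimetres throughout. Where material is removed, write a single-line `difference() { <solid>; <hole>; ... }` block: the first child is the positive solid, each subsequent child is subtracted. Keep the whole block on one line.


difference() { translate([434, 495, 0]) cylinder(h = 1305, r = 123); translate([434, 495, 0]) cylinder(h = 1305, r = 47); }


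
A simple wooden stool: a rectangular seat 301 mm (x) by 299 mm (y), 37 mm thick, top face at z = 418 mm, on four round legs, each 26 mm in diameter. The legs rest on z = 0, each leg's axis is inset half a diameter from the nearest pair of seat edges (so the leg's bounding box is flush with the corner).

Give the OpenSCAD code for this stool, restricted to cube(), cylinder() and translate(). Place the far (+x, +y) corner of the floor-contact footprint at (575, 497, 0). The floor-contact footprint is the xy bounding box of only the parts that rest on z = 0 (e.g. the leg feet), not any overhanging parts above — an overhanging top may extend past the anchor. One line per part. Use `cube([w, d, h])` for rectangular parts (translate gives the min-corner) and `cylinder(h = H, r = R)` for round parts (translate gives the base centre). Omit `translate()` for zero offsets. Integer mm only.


translate([274, 198, 381]) cube([301, 299, 37]);
translate([287, 211, 0]) cylinder(h = 381, r = 13);
translate([562, 211, 0]) cylinder(h = 381, r = 13);
translate([287, 484, 0]) cylinder(h = 381, r = 13);
translate([562, 484, 0]) cylinder(h = 381, r = 13);


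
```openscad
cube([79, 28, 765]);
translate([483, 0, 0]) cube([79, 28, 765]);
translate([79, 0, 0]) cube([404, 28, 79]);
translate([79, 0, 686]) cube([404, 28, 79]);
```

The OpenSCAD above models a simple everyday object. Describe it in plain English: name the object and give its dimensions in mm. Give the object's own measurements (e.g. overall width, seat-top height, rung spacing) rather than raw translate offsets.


A rectangular picture frame lying in the x–z plane (depth along y). The opening is 404 mm wide (x) by 607 mm tall (z), surrounded by a border 79 mm wide on all four sides. The frame is 28 mm deep and is made of two full-height vertical stiles with two horizontal rails fitted between them.


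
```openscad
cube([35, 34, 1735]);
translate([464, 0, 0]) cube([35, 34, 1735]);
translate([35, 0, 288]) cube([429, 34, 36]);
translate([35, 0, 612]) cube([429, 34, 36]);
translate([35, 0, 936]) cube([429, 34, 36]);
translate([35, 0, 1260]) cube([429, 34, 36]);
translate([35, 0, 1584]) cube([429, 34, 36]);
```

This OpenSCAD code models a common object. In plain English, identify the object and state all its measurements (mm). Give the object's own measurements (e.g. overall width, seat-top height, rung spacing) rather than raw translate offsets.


A straight ladder. Two 35×34 mm vertical rails, 1735 mm tall, stand 499 mm apart (outside-to-outside) with their front faces coplanar on the −y side. 5 rungs, each 34 mm deep and 36 mm tall, span between the inner faces of the rails, front faces flush with the rails. The lowest rung's underside is at z = 288 mm and rungs are spaced 324 mm apart (underside to underside).


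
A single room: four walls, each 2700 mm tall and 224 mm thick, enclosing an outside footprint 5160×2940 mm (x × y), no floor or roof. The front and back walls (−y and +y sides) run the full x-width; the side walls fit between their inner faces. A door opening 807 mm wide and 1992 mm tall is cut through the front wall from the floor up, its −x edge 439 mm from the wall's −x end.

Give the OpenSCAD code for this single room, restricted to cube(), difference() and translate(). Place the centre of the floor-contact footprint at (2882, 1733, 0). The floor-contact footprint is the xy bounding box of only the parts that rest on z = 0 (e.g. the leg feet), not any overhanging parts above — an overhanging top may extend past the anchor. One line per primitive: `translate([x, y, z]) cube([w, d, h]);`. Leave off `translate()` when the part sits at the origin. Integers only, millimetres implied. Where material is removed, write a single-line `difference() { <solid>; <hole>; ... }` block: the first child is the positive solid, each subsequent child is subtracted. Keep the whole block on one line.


difference() { translate([302, 263, 0]) cube([5160, 224, 2700]); translate([741, 263, 0]) cube([807, 224, 1992]); }
translate([302, 2979, 0]) cube([5160, 224, 2700]);
translate([302, 487, 0]) cube([224, 2492, 2700]);
translate([5238, 487, 0]) cube([224, 2492, 2700]);


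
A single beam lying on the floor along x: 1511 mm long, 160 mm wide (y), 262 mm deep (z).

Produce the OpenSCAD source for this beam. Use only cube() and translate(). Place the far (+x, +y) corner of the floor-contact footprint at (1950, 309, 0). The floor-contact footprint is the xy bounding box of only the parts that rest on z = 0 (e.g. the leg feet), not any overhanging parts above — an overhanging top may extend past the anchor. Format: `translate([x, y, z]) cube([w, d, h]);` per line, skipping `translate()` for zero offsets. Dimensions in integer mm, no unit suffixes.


translate([439, 149, 0]) cube([1511, 160, 262]);


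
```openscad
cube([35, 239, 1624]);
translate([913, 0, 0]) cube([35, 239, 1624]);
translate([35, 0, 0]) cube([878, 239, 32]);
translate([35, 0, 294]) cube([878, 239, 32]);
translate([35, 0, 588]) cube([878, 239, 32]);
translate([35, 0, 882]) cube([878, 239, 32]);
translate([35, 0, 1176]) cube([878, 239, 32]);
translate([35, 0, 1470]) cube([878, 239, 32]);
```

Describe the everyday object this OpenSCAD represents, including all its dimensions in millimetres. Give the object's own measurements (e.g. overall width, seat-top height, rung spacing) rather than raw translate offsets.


An open bookshelf. Two side panels, each 35 mm thick, 239 mm deep and 1624 mm tall, stand 948 mm apart (outside-to-outside). Between them sit 6 shelves, each 32 mm thick and 239 mm deep, spanning the full gap between the sides. The bottom shelf rests on the floor (its underside at z = 0) and the clear gap between one shelf's top and the next shelf's underside is 262 mm.


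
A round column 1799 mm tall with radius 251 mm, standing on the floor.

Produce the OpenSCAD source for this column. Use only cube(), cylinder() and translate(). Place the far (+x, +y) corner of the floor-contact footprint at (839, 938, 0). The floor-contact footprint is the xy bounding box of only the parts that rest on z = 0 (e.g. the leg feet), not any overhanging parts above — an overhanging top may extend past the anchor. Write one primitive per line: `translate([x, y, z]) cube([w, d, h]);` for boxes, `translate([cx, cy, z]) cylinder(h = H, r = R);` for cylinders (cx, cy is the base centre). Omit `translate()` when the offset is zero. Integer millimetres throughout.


translate([588, 687, 0]) cylinder(h = 1799, r = 251);


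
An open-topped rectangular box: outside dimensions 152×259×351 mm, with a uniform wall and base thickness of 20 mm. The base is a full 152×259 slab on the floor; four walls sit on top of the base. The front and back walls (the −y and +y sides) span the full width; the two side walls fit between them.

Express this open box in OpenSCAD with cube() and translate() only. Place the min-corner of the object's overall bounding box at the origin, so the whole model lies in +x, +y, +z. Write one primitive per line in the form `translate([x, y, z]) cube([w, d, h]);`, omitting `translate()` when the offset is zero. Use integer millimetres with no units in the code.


cube([152, 259, 20]);
translate([0, 0, 20]) cube([152, 20, 331]);
translate([0, 239, 20]) cube([152, 20, 331]);
translate([0, 20, 20]) cube([20, 219, 331]);
translate([132, 20, 20]) cube([20, 219, 331]);


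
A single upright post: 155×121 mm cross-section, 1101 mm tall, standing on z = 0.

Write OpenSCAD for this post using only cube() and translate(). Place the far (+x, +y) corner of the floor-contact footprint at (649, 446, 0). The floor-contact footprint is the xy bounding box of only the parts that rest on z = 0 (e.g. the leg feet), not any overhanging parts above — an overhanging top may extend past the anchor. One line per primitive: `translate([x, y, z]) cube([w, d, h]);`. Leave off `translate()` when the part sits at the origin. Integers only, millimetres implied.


translate([494, 325, 0]) cube([155, 121, 1101]);


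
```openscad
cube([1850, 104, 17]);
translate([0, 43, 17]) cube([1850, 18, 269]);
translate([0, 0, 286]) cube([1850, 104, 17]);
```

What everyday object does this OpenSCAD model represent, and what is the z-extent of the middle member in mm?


An I-beam. The web height is 269 mm.

Two wide flanges with a thin centred web — an I-beam. Overall 303 mm minus two 17 mm flanges gives a web of 303 − 2·17 = 269 mm.


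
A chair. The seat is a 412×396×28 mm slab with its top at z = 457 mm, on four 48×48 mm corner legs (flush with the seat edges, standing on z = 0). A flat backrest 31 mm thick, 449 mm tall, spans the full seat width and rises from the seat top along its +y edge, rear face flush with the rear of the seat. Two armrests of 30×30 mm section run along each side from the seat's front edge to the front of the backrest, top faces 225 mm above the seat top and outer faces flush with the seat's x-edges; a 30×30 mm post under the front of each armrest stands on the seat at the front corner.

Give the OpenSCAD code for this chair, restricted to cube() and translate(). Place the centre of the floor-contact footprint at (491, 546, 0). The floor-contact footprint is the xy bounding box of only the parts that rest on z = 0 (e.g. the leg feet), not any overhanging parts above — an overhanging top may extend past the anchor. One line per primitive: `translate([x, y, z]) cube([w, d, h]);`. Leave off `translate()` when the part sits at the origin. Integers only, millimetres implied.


translate([285, 348, 429]) cube([412, 396, 28]);
translate([285, 348, 0]) cube([48, 48, 429]);
translate([649, 348, 0]) cube([48, 48, 429]);
translate([285, 696, 0]) cube([48, 48, 429]);
translate([649, 696, 0]) cube([48, 48, 429]);
translate([285, 713, 457]) cube([412, 31, 449]);
translate([285, 348, 652]) cube([30, 365, 30]);
translate([667, 348, 652]) cube([30, 365, 30]);
translate([285, 348, 457]) cube([30, 30, 195]);
translate([667, 348, 457]) cube([30, 30, 195]);


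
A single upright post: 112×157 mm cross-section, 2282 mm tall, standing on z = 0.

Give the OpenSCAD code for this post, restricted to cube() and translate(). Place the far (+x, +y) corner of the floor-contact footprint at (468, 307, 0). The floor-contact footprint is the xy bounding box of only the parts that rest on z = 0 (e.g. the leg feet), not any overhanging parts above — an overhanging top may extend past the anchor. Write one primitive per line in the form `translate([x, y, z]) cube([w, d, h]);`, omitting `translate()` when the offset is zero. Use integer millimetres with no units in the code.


translate([356, 150, 0]) cube([112, 157, 2282]);


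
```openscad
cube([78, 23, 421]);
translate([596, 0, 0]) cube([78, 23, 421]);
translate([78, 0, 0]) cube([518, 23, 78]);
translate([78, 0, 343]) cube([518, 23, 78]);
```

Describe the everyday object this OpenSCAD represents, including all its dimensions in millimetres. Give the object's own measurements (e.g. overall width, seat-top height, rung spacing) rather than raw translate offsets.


A rectangular picture frame lying in the x–z plane (depth along y). The opening is 518 mm wide (x) by 265 mm tall (z), surrounded by a border 78 mm wide on all four sides. The frame is 23 mm deep and is made of two full-height vertical stiles with two horizontal rails fitted between them.


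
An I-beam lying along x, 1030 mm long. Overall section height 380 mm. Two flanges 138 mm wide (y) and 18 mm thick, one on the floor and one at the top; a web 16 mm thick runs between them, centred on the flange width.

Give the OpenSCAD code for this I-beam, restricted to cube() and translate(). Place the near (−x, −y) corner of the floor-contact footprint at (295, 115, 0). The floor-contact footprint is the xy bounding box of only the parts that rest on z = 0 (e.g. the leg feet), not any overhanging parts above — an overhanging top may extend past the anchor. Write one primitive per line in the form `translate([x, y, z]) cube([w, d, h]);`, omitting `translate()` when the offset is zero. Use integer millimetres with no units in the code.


translate([295, 115, 0]) cube([1030, 138, 18]);
translate([295, 176, 18]) cube([1030, 16, 344]);
translate([295, 115, 362]) cube([1030, 138, 18]);


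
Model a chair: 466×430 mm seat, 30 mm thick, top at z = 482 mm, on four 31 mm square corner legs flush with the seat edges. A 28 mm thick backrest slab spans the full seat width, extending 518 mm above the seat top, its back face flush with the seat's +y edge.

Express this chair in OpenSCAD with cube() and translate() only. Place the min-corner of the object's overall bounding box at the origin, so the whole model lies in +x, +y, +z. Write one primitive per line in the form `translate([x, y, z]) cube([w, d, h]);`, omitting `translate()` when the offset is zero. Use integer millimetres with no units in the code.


translate([0, 0, 452]) cube([466, 430, 30]);
cube([31, 31, 452]);
translate([435, 0, 0]) cube([31, 31, 452]);
translate([0, 399, 0]) cube([31, 31, 452]);
translate([435, 399, 0]) cube([31, 31, 452]);
translate([0, 402, 482]) cube([466, 28, 518]);


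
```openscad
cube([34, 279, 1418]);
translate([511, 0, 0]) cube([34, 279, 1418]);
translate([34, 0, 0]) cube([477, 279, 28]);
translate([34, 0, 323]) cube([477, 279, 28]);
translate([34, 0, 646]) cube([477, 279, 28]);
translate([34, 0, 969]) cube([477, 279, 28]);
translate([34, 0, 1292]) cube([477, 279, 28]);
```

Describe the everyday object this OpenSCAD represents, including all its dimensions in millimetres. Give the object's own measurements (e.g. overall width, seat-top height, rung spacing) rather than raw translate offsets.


An open bookshelf. Two side panels, each 34 mm thick, 279 mm deep and 1418 mm tall, stand 545 mm apart (outside-to-outside). Between them sit 5 shelves, each 28 mm thick and 279 mm deep, spanning the full gap between the sides. The bottom shelf rests on the floor (its underside at z = 0) and the clear gap between one shelf's top and the next shelf's underside is 295 mm.


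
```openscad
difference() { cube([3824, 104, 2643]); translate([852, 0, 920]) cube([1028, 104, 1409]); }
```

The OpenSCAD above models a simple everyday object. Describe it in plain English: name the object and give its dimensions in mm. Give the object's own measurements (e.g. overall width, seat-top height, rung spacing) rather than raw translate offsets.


A wall 3824 mm long (x), 104 mm thick (y), 2643 mm tall, with a rectangular window opening cut through it. The opening is 1028 mm wide and 1409 mm tall; its sill is at z = 920 mm and its near (−x) edge is 852 mm from the wall's −x end. The opening passes through the full wall thickness.


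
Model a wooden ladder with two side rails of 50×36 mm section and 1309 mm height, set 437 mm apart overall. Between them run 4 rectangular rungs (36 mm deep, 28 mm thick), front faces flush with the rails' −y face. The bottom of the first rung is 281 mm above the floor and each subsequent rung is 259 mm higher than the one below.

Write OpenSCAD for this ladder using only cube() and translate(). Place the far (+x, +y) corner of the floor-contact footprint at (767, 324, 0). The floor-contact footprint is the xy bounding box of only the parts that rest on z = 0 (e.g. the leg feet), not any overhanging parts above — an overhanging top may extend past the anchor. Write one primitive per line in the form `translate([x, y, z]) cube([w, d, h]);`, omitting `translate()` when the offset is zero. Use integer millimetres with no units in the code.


translate([330, 288, 0]) cube([50, 36, 1309]);
translate([717, 288, 0]) cube([50, 36, 1309]);
translate([380, 288, 281]) cube([337, 36, 28]);
translate([380, 288, 540]) cube([337, 36, 28]);
translate([380, 288, 799]) cube([337, 36, 28]);
translate([380, 288, 1058]) cube([337, 36, 28]);


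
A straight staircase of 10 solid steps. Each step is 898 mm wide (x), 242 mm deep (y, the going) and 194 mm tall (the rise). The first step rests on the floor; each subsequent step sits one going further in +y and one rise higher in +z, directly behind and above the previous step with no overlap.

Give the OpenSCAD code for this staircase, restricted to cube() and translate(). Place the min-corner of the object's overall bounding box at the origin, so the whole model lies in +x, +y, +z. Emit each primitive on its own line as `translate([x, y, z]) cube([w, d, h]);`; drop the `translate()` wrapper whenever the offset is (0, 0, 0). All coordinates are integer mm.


cube([898, 242, 194]);
translate([0, 242, 194]) cube([898, 242, 194]);
translate([0, 484, 388]) cube([898, 242, 194]);
translate([0, 726, 582]) cube([898, 242, 194]);
translate([0, 968, 776]) cube([898, 242, 194]);
translate([0, 1210, 970]) cube([898, 242, 194]);
translate([0, 1452, 1164]) cube([898, 242, 194]);
translate([0, 1694, 1358]) cube([898, 242, 194]);
translate([0, 1936, 1552]) cube([898, 242, 194]);
translate([0, 2178, 1746]) cube([898, 242, 194]);


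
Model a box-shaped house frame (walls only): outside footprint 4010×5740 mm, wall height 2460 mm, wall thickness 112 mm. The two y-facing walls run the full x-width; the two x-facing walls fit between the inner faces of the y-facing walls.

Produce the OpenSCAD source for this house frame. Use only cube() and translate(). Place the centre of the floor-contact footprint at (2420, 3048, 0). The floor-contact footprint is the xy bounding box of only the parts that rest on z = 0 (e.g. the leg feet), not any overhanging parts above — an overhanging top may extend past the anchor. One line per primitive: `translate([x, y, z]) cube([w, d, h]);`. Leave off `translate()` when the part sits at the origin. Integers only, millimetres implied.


translate([415, 178, 0]) cube([4010, 112, 2460]);
translate([415, 5806, 0]) cube([4010, 112, 2460]);
translate([415, 290, 0]) cube([112, 5516, 2460]);
translate([4313, 290, 0]) cube([112, 5516, 2460]);


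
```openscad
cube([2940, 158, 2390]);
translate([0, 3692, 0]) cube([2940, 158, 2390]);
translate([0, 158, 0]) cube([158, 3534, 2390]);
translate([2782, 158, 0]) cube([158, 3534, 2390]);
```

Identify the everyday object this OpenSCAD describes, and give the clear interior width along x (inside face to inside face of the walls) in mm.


A house (or room) frame. The interior width is 2624 mm.

Four 2390 mm walls enclosing a rectangle with no floor or roof — a room or house frame. Outside width is 2940 mm and wall thickness is 158 mm, so the interior width is 2940 − 2 × 158 = 2624 mm.


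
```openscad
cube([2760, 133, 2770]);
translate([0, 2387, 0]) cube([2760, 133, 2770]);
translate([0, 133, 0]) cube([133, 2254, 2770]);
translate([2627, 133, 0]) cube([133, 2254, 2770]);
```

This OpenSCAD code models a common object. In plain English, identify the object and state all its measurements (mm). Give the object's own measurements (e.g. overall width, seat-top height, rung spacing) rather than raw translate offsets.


The wall frame of a small rectangular building: four walls, each 2770 mm tall and 133 mm thick, enclosing a footprint 2760 mm (x) by 2520 mm (y) outside-to-outside, with no floor or roof. The front and back walls (the −y and +y sides) span the full width; the two side walls fit between them.


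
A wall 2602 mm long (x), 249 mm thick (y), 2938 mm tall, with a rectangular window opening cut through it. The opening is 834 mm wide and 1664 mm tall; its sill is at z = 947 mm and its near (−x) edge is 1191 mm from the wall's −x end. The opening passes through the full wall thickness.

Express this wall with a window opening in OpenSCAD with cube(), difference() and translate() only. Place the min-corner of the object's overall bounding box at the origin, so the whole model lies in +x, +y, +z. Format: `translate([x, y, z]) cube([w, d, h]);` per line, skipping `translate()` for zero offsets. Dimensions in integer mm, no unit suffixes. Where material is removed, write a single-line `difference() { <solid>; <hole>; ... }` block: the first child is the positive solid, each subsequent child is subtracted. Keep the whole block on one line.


difference() { cube([2602, 249, 2938]); translate([1191, 0, 947]) cube([834, 249, 1664]); }


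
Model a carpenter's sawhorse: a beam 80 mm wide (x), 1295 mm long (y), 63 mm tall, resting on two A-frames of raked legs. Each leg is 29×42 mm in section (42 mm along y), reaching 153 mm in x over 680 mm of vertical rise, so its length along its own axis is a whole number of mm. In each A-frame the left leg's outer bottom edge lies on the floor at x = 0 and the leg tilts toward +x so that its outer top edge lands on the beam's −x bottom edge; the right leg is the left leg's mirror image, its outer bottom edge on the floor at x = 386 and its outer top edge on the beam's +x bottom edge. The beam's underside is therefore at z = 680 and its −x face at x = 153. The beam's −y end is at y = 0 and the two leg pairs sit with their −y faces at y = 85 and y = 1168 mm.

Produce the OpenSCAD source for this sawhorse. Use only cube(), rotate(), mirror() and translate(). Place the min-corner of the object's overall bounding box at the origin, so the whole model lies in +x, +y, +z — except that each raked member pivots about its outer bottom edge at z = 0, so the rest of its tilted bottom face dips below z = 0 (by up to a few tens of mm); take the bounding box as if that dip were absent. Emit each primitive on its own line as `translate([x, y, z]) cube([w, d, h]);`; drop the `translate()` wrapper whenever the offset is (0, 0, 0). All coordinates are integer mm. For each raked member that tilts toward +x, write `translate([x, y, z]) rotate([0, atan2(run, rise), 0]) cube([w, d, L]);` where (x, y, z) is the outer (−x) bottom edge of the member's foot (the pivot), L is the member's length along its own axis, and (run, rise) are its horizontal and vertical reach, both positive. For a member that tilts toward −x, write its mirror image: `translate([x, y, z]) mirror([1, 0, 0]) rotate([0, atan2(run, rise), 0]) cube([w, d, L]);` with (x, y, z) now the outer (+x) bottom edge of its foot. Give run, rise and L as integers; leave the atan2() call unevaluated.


translate([153, 0, 680]) cube([80, 1295, 63]);
translate([0, 85, 0]) rotate([0, atan2(153, 680), 0]) cube([29, 42, 697]);
translate([386, 85, 0]) mirror([1, 0, 0]) rotate([0, atan2(153, 680), 0]) cube([29, 42, 697]);
translate([0, 1168, 0]) rotate([0, atan2(153, 680), 0]) cube([29, 42, 697]);
translate([386, 1168, 0]) mirror([1, 0, 0]) rotate([0, atan2(153, 680), 0]) cube([29, 42, 697]);


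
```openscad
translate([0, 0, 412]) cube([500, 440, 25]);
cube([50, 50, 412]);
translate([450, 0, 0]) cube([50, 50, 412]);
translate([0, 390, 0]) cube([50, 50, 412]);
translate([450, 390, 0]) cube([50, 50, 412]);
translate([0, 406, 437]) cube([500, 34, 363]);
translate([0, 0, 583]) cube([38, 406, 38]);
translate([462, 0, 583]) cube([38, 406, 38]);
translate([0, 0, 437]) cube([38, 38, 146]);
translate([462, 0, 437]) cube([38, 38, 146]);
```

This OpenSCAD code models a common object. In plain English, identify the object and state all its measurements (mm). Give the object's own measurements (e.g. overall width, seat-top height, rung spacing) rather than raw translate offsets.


A chair. The seat is a 500×440×25 mm slab with its top at z = 437 mm, on four 50×50 mm corner legs (flush with the seat edges, standing on z = 0). A flat backrest 34 mm thick, 363 mm tall, spans the full seat width and rises from the seat top along its +y edge, rear face flush with the rear of the seat. Two armrests of 38×38 mm section run along each side from the seat's front edge to the front of the backrest, top faces 184 mm above the seat top and outer faces flush with the seat's x-edges; a 38×38 mm post under the front of each armrest stands on the seat at the front corner.


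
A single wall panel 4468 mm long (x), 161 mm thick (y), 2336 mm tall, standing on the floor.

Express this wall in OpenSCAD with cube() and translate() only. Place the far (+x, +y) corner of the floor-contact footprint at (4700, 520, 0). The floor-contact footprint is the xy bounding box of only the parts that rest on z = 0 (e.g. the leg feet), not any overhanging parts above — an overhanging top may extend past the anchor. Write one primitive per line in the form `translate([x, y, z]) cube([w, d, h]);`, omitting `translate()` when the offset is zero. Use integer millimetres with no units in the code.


translate([232, 359, 0]) cube([4468, 161, 2336]);


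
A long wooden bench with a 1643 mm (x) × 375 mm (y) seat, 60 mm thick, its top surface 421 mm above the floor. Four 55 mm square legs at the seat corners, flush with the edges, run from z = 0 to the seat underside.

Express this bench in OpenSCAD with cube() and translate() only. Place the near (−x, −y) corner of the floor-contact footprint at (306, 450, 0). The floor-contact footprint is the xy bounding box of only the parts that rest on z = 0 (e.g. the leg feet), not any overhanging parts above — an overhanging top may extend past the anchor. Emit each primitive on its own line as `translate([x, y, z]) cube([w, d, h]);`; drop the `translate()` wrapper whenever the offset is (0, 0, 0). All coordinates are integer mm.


translate([306, 450, 361]) cube([1643, 375, 60]);
translate([306, 450, 0]) cube([55, 55, 361]);
translate([306, 770, 0]) cube([55, 55, 361]);
translate([1894, 450, 0]) cube([55, 55, 361]);
translate([1894, 770, 0]) cube([55, 55, 361]);


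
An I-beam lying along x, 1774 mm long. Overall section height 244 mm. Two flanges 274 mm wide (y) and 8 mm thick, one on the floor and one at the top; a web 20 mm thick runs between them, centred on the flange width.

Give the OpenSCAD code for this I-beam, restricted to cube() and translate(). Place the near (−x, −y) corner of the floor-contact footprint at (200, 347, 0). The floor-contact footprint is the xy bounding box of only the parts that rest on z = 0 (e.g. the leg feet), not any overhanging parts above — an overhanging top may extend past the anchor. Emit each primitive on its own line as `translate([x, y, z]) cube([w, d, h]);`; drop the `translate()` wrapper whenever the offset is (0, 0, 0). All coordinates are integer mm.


translate([200, 347, 0]) cube([1774, 274, 8]);
translate([200, 474, 8]) cube([1774, 20, 228]);
translate([200, 347, 236]) cube([1774, 274, 8]);


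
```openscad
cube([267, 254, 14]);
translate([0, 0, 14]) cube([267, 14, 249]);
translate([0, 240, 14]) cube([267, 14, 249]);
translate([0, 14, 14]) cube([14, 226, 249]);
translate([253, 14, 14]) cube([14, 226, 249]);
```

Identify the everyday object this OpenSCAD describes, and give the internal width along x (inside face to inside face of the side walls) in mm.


An open box. The internal width is 239 mm.

A 267×254 base slab with four walls standing on it — an open box. The base is 267 mm wide and the walls are 14 mm thick, so the internal width is 267 − 2 × 14 = 239 mm.


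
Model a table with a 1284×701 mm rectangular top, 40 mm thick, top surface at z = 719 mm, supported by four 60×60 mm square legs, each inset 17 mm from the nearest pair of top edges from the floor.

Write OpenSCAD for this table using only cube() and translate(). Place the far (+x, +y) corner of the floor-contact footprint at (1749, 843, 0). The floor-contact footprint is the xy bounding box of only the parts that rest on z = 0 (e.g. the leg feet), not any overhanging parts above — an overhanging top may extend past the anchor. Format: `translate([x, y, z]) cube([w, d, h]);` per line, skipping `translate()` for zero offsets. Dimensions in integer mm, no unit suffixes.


translate([482, 159, 679]) cube([1284, 701, 40]);
translate([499, 176, 0]) cube([60, 60, 679]);
translate([1689, 176, 0]) cube([60, 60, 679]);
translate([499, 783, 0]) cube([60, 60, 679]);
translate([1689, 783, 0]) cube([60, 60, 679]);


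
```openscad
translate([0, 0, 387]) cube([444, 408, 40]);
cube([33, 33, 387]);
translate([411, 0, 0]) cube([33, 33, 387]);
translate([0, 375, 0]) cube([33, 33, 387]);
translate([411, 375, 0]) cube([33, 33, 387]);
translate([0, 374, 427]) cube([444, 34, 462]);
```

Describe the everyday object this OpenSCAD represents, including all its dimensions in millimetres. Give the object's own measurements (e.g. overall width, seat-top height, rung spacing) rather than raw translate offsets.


A chair. The seat is a 444×408×40 mm slab with its top at z = 427 mm, on four 33×33 mm corner legs (flush with the seat edges, standing on z = 0). A flat backrest 34 mm thick, 462 mm tall, spans the full seat width and rises from the seat top along its +y edge, rear face flush with the rear of the seat.


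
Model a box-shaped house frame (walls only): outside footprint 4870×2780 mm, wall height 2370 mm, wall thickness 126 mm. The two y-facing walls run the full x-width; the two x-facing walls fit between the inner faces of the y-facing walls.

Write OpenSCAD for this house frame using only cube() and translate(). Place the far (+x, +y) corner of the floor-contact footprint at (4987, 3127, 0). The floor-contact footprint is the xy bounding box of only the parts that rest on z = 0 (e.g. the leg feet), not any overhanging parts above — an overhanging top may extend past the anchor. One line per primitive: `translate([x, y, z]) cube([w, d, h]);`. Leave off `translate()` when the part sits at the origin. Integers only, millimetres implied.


translate([117, 347, 0]) cube([4870, 126, 2370]);
translate([117, 3001, 0]) cube([4870, 126, 2370]);
translate([117, 473, 0]) cube([126, 2528, 2370]);
translate([4861, 473, 0]) cube([126, 2528, 2370]);


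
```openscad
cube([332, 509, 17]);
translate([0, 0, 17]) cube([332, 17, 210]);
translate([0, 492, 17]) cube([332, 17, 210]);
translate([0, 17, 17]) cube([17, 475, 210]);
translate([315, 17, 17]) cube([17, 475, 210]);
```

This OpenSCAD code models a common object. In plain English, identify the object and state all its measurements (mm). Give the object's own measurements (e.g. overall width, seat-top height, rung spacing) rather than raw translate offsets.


An open-topped rectangular box: outside dimensions 332×509×227 mm, with a uniform wall and base thickness of 17 mm. The base is a full 332×509 slab on the floor; four walls sit on top of the base. The front and back walls (the −y and +y sides) span the full width; the two side walls fit between them.


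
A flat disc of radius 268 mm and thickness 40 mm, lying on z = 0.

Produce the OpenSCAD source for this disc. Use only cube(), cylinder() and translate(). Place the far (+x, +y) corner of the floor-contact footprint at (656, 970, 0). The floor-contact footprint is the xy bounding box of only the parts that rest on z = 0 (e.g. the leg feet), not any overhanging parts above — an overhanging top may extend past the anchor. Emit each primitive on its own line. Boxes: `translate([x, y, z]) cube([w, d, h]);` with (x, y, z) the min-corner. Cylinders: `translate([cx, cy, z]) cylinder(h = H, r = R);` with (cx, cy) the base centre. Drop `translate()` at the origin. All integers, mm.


translate([388, 702, 0]) cylinder(h = 40, r = 268);


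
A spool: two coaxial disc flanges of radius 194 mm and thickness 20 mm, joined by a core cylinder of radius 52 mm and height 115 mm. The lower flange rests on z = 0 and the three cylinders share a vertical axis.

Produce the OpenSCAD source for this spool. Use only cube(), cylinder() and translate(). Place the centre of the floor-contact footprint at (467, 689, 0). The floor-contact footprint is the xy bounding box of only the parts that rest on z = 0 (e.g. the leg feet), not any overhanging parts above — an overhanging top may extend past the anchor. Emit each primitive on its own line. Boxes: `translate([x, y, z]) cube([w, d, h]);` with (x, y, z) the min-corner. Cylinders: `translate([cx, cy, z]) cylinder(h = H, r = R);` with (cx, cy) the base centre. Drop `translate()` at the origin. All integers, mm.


translate([467, 689, 0]) cylinder(h = 20, r = 194);
translate([467, 689, 20]) cylinder(h = 115, r = 52);
translate([467, 689, 135]) cylinder(h = 20, r = 194);


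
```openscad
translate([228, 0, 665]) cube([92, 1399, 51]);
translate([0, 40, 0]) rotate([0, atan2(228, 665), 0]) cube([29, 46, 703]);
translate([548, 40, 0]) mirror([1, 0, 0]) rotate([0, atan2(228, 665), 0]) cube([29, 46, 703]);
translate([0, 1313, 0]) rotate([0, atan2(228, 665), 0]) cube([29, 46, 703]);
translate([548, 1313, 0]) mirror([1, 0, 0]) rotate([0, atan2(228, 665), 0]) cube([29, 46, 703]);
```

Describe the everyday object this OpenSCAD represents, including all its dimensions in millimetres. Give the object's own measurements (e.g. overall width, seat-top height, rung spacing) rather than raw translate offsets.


A sawhorse. A 92×1399×51 mm beam (x, y, z) sits on two A-frame leg pairs. Each pair is two raked legs of 29×46 mm section (46 mm along y) splaying symmetrically in x. Each leg rises 665 mm vertically over 228 mm of horizontal reach and is 703 mm long along its own axis. Every leg's outer bottom edge rests on the floor and its outer top edge meets a bottom edge of the beam — the left legs (tilting toward +x) meet the beam's −x bottom edge, the right legs (their mirror images, tilting toward −x) meet its +x bottom edge — so the leg tops tuck under the beam, the beam's underside is 665 mm above the floor, and the feet are 548 mm apart outside-to-outside with the beam centred between them. The two leg pairs are set in 40 mm from either end of the beam.


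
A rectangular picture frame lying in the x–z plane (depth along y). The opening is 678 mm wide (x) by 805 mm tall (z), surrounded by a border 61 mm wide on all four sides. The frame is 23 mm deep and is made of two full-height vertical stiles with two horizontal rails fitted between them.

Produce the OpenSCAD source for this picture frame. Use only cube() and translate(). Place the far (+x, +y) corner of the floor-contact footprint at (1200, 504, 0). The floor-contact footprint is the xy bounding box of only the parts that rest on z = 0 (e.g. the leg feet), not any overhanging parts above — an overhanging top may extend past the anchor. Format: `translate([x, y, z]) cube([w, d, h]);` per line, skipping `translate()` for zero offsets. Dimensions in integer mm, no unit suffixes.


translate([400, 481, 0]) cube([61, 23, 927]);
translate([1139, 481, 0]) cube([61, 23, 927]);
translate([461, 481, 0]) cube([678, 23, 61]);
translate([461, 481, 866]) cube([678, 23, 61]);


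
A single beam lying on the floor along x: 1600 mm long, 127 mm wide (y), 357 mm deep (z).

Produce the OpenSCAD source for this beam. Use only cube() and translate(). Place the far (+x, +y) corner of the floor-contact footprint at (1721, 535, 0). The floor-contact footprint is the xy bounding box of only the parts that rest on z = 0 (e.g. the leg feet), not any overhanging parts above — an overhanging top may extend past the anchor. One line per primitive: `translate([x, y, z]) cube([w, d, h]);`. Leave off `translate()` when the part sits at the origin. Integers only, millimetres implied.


translate([121, 408, 0]) cube([1600, 127, 357]);


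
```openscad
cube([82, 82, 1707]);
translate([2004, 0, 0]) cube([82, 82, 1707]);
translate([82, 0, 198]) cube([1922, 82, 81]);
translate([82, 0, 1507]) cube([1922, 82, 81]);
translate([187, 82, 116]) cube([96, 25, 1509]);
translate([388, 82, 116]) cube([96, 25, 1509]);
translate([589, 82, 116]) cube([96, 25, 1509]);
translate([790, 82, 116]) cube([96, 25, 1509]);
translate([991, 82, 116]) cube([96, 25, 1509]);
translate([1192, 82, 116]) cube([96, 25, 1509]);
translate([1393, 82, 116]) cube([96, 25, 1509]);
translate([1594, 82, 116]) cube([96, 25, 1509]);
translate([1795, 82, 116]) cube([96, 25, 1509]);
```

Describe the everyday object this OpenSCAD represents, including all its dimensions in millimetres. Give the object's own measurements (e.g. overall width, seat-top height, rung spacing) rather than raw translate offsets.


A fence section. Two 82×82 mm posts, 1707 mm tall, stand on the floor with a clear span of 1922 mm between their inner faces. Two horizontal rails of 82×81 mm section span the gap between the posts with their undersides at z = 198 mm and z = 1507 mm, flush with the posts' −y face. 9 pickets, each 96 mm wide, 25 mm thick and 1509 mm tall, are fixed to the +y face of the rails with their bottoms at z = 116 mm, spaced across the span with a 105 mm gap after the −x post and between neighbouring pickets, with 113 mm left before the +x post.
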